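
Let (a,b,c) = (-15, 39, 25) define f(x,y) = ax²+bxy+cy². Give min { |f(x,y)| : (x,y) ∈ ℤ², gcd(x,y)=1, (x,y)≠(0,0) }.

river: ρ → (25,11,-29)
river: ρ → (-29,47,7)
river: ρ → (7,51,-15)
river: ρ → (-15,39,25)
closes: descent 0, river 4
min |a| on river = 7

7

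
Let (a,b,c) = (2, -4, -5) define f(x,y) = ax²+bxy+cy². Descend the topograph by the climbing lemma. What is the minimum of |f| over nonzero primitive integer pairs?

descent: ρ → (-5,4,2)  [lands on river]
river: ρ → (2,4,-5)
river: ρ → (-5,6,1)
river: ρ → (1,6,-5)
closes: descent 1, river 4
min |a| on river = 1

1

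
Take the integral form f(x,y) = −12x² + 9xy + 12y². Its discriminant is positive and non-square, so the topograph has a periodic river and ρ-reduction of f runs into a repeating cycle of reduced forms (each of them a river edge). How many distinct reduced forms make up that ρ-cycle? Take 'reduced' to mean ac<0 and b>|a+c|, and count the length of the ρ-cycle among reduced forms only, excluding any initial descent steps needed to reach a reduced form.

D = 657, ⌊√D⌋ = 25
river: ρ → (12,15,-9)
river: ρ → (-9,21,6)
river: ρ → (6,15,-18)
river: ρ → (-18,21,3)
river: ρ → (3,21,-18)
river: ρ → (-18,15,6)
river: ρ → (6,21,-9)
river: ρ → (-9,15,12)
river: ρ → (12,9,-12)
river: ρ → (-12,15,9)
river: ρ → (9,21,-6)
river: ρ → (-6,15,18)
river: ρ → (18,21,-3)
river: ρ → (-3,21,18)
river: ρ → (18,15,-6)
river: ρ → (-6,21,9)
river: ρ → (9,15,-12)
river: ρ → (-12,9,12)
ρ-cycle length = 18 (tail of 0 descent steps not counted)

18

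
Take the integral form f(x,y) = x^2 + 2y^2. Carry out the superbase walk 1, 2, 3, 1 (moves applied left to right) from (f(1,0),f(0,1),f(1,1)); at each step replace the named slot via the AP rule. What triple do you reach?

start (1,2,3) = (f(1,0),f(0,1),f(1,1))
replace slot 1: 2·(2+3) − 1 = 9 → (9,2,3)
replace slot 2: 2·(9+3) − 2 = 22 → (9,22,3)
replace slot 3: 2·(9+22) − 3 = 59 → (9,22,59)
replace slot 1: 2·(22+59) − 9 = 153 → (153,22,59)

153,22,59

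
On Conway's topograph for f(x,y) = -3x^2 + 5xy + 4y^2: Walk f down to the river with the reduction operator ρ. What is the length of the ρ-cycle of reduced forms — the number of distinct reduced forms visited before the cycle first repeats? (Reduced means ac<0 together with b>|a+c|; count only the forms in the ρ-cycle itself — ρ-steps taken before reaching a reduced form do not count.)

D = 73, ⌊√D⌋ = 8
river: ρ → (4,3,-4)
river: ρ → (-4,5,3)
river: ρ → (3,7,-2)
river: ρ → (-2,5,6)
river: ρ → (6,7,-1)
river: ρ → (-1,7,6)
river: ρ → (6,5,-2)
river: ρ → (-2,7,3)
river: ρ → (3,5,-4)
river: ρ → (-4,3,4)
river: ρ → (4,5,-3)
river: ρ → (-3,7,2)
river: ρ → (2,5,-6)
river: ρ → (-6,7,1)
river: ρ → (1,7,-6)
river: ρ → (-6,5,2)
river: ρ → (2,7,-3)
river: ρ → (-3,5,4)
ρ-cycle length = 18 (tail of 0 descent steps not counted)

18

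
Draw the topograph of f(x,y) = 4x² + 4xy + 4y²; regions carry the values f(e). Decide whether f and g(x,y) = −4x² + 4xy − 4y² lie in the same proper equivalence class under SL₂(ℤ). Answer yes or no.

D₁ = -48, D₂ = -48
f: reduced (well bottom): (4,4,4) with a≤c, −a<b≤a
g is negative-definite; reduce −g:
−g: translate: b→4 (≡-4 mod 8), so (4,-4,4)→(4,4,4)
−g: reduced (well bottom): (4,4,4) with a≤c, −a<b≤a
flip sign back: reduced form of g is (-4,-4,-4)
reduced forms (4, 4, 4) vs (-4, -4, -4) ⇒ inequivalent

no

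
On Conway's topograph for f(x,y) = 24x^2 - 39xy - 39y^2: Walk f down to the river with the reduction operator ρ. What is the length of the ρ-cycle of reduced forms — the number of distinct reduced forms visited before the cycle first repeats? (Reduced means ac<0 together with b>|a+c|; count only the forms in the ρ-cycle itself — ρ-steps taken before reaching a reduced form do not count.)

D = 5265, ⌊√D⌋ = 72
descent: ρ → (-39,39,24)  [lands on river]
river: ρ → (24,57,-21)
river: ρ → (-21,69,6)
river: ρ → (6,63,-54)
river: ρ → (-54,45,15)
river: ρ → (15,45,-54)
river: ρ → (-54,63,6)
river: ρ → (6,69,-21)
river: ρ → (-21,57,24)
river: ρ → (24,39,-39)
ρ-cycle length = 10 (tail of 1 descent step not counted)

10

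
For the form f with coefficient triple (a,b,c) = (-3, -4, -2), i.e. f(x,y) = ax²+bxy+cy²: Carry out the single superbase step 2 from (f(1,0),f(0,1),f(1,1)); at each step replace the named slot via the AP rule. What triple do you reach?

start (-3,-2,-9) = (f(1,0),f(0,1),f(1,1))
replace slot 2: 2·((-3)+(-9)) − (-2) = -22 → (-3,-22,-9)

-3,-22,-9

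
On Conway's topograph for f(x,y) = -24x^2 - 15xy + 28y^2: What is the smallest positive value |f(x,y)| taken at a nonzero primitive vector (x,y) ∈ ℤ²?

descent: ρ → (28,15,-24)  [lands on river]
river: ρ → (-24,33,19)
river: ρ → (19,43,-14)
river: ρ → (-14,41,22)
river: ρ → (22,47,-8)
river: ρ → (-8,49,16)
river: ρ → (16,47,-11)
river: ρ → (-11,41,28)
closes: descent 1, river 8
min |a| on river = 8

8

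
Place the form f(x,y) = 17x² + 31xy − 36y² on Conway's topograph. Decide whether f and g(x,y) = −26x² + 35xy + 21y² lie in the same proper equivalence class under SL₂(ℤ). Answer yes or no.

D₁ = 3409, D₂ = 3409
river cycle of f (length 90): (-36, 41, 12), (12, 55, -8), (-8, 57, 5), (5, 53, -30), (-30, 7, 28), (28, 49, -9), (-9, 41, 48), (48, 55, -2), (-2, 57, 20), (20, 23, -36), … (80 more)
river cycle of g (length 90): (21, 49, -12), (-12, 47, 25), (25, 53, -6), (-6, 55, 16), (16, 41, -27), (-27, 13, 30), (30, 47, -10), (-10, 53, 15), (15, 37, -34), (-34, 31, 18), … (80 more)
cycles differ ⇒ inequivalent

no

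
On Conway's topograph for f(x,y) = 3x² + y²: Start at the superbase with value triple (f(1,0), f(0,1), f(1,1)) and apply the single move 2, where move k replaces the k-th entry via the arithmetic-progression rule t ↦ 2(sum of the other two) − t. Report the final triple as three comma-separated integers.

start (3,1,4) = (f(1,0),f(0,1),f(1,1))
replace slot 2: 2·(3+4) − 1 = 13 → (3,13,4)

3,13,4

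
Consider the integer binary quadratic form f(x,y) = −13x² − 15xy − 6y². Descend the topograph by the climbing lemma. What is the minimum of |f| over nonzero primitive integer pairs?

translate: b→-11 (≡15 mod 26), so (13,15,6)→(13,-11,4)
flip: (13,-11,4)→(4,11,13)
translate: b→3 (≡11 mod 8), so (4,11,13)→(4,3,6)
reduced (well bottom): (4,3,6) with a≤c, −a<b≤a
well minimum |f| = |-4| = 4 (negative-definite)

4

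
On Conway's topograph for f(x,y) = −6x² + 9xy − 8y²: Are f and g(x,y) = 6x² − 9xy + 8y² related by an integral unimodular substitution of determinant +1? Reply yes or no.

D₁ = -111, D₂ = -111
f is negative-definite; reduce −f:
−f: translate: b→3 (≡-9 mod 12), so (6,-9,8)→(6,3,5)
−f: flip: (6,3,5)→(5,-3,6)
−f: reduced (well bottom): (5,-3,6) with a≤c, −a<b≤a
flip sign back: reduced form of f is (-5,3,-6)
g: translate: b→3 (≡-9 mod 12), so (6,-9,8)→(6,3,5)
g: flip: (6,3,5)→(5,-3,6)
g: reduced (well bottom): (5,-3,6) with a≤c, −a<b≤a
reduced forms (-5, 3, -6) vs (5, -3, 6) ⇒ inequivalent

no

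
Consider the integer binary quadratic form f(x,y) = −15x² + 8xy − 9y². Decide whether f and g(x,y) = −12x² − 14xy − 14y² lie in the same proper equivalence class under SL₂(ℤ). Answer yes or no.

D₁ = -476, D₂ = -476
f is negative-definite; reduce −f:
−f: flip: (15,-8,9)→(9,8,15)
−f: reduced (well bottom): (9,8,15) with a≤c, −a<b≤a
flip sign back: reduced form of f is (-9,-8,-15)
g is negative-definite; reduce −g:
−g: translate: b→-10 (≡14 mod 24), so (12,14,14)→(12,-10,12)
−g: flip: (12,-10,12)→(12,10,12)
−g: reduced (well bottom): (12,10,12) with a≤c, −a<b≤a
flip sign back: reduced form of g is (-12,-10,-12)
reduced forms (-9, -8, -15) vs (-12, -10, -12) ⇒ inequivalent

no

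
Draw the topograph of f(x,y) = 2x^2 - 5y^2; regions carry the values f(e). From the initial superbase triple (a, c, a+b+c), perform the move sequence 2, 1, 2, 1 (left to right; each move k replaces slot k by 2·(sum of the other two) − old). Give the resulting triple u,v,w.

start (2,-5,-3) = (f(1,0),f(0,1),f(1,1))
replace slot 2: 2·(2+(-3)) − (-5) = 3 → (2,3,-3)
replace slot 1: 2·(3+(-3)) − 2 = -2 → (-2,3,-3)
replace slot 2: 2·((-2)+(-3)) − 3 = -13 → (-2,-13,-3)
replace slot 1: 2·((-13)+(-3)) − (-2) = -30 → (-30,-13,-3)

-30,-13,-3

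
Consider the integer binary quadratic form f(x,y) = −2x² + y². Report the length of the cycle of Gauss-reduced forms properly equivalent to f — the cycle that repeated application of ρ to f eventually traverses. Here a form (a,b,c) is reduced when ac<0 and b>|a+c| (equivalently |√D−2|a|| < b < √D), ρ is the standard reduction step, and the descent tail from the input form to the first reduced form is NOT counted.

D = 8, ⌊√D⌋ = 2
descent: ρ → (1,2,-1)  [lands on river]
river: ρ → (-1,2,1)
ρ-cycle length = 2 (tail of 1 descent step not counted)

2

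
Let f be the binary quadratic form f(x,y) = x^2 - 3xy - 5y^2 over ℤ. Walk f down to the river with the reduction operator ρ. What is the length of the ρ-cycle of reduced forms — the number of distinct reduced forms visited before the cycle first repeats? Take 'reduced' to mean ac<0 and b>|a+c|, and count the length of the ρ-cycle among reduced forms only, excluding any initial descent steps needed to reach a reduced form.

D = 29, ⌊√D⌋ = 5
descent: ρ → (-5,3,1)
descent: ρ → (1,5,-1)  [lands on river]
river: ρ → (-1,5,1)
ρ-cycle length = 2 (tail of 2 descent steps not counted)

2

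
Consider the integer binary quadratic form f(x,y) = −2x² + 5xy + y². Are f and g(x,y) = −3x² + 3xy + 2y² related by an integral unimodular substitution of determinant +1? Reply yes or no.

D₁ = 33, D₂ = 33
river cycle of f (length 4): (1, 5, -2), (-2, 3, 3), (3, 3, -2), (-2, 5, 1)
river cycle of g (length 4): (2, 5, -1), (-1, 5, 2), (2, 3, -3), (-3, 3, 2)
cycles differ ⇒ inequivalent

no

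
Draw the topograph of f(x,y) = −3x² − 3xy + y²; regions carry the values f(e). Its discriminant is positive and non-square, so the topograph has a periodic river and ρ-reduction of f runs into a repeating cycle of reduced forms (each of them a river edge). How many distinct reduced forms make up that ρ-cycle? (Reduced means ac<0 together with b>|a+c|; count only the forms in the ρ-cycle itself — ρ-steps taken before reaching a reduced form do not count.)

D = 21, ⌊√D⌋ = 4
descent: ρ → (1,3,-3)  [lands on river]
river: ρ → (-3,3,1)
ρ-cycle length = 2 (tail of 1 descent step not counted)

2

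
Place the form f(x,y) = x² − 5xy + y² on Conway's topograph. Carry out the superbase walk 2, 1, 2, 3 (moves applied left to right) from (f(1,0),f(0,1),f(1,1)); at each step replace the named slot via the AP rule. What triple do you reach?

start (1,1,-3) = (f(1,0),f(0,1),f(1,1))
replace slot 2: 2·(1+(-3)) − 1 = -5 → (1,-5,-3)
replace slot 1: 2·((-5)+(-3)) − 1 = -17 → (-17,-5,-3)
replace slot 2: 2·((-17)+(-3)) − (-5) = -35 → (-17,-35,-3)
replace slot 3: 2·((-17)+(-35)) − (-3) = -101 → (-17,-35,-101)

-17,-35,-101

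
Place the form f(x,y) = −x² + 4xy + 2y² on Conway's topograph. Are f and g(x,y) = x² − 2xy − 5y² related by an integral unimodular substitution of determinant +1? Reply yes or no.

D₁ = 24, D₂ = 24
river cycle of f (length 2): (2, 4, -1), (-1, 4, 2)
river cycle of g (length 2): (1, 4, -2), (-2, 4, 1)
cycles differ ⇒ inequivalent

no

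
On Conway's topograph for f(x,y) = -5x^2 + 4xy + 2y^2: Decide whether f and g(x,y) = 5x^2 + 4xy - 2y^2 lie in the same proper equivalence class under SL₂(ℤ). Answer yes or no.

D₁ = 56, D₂ = 56
river cycle of f (length 4): (2, 4, -5), (-5, 6, 1), (1, 6, -5), (-5, 4, 2)
river cycle of g (length 4): (-2, 4, 5), (5, 6, -1), (-1, 6, 5), (5, 4, -2)
cycles differ ⇒ inequivalent

no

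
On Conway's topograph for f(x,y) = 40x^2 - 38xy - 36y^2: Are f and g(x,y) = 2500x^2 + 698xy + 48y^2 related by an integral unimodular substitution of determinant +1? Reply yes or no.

D₁ = 7204, D₂ = 7204
river cycle of f (length 130): (-36, 38, 40), (40, 42, -34), (-34, 26, 48), (48, 70, -12), (-12, 74, 36), (36, 70, -16), (-16, 58, 60), (60, 62, -14), (-14, 78, 20), (20, 82, -6), … (120 more)
river cycle of g (length 130): (48, 70, -12), (-12, 74, 36), (36, 70, -16), (-16, 58, 60), (60, 62, -14), (-14, 78, 20), (20, 82, -6), (-6, 74, 72), (72, 70, -8), (-8, 74, 54), … (120 more)
cycles coincide ⇒ equivalent

yes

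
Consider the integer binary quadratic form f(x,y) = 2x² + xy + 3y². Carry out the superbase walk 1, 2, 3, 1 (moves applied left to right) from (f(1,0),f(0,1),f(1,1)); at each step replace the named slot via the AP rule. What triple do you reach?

start (2,3,6) = (f(1,0),f(0,1),f(1,1))
replace slot 1: 2·(3+6) − 2 = 16 → (16,3,6)
replace slot 2: 2·(16+6) − 3 = 41 → (16,41,6)
replace slot 3: 2·(16+41) − 6 = 108 → (16,41,108)
replace slot 1: 2·(41+108) − 16 = 282 → (282,41,108)

282,41,108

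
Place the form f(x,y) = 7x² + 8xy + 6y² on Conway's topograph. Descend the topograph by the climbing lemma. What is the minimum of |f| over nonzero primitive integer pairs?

translate: b→-6 (≡8 mod 14), so (7,8,6)→(7,-6,5)
flip: (7,-6,5)→(5,6,7)
translate: b→-4 (≡6 mod 10), so (5,6,7)→(5,-4,6)
reduced (well bottom): (5,-4,6) with a≤c, −a<b≤a
well minimum = a = 5

5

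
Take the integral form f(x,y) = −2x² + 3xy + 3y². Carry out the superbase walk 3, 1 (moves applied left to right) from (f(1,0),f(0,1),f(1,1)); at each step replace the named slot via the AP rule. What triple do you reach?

start (-2,3,4) = (f(1,0),f(0,1),f(1,1))
replace slot 3: 2·((-2)+3) − 4 = -2 → (-2,3,-2)
replace slot 1: 2·(3+(-2)) − (-2) = 4 → (4,3,-2)

4,3,-2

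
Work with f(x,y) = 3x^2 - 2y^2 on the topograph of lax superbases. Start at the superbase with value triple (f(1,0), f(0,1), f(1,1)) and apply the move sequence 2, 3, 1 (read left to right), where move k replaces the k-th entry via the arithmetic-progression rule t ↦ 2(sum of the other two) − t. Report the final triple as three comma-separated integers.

start (3,-2,1) = (f(1,0),f(0,1),f(1,1))
replace slot 2: 2·(3+1) − (-2) = 10 → (3,10,1)
replace slot 3: 2·(3+10) − 1 = 25 → (3,10,25)
replace slot 1: 2·(10+25) − 3 = 67 → (67,10,25)

67,10,25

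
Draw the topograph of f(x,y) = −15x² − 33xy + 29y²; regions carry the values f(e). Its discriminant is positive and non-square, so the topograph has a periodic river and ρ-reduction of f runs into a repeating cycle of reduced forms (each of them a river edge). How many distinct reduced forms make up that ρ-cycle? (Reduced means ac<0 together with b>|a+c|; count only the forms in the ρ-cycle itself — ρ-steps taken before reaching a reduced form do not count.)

D = 2829, ⌊√D⌋ = 53
descent: ρ → (29,33,-15)  [lands on river]
river: ρ → (-15,27,35)
river: ρ → (35,43,-7)
river: ρ → (-7,41,41)
river: ρ → (41,41,-7)
river: ρ → (-7,43,35)
river: ρ → (35,27,-15)
river: ρ → (-15,33,29)
river: ρ → (29,25,-19)
river: ρ → (-19,51,3)
river: ρ → (3,51,-19)
river: ρ → (-19,25,29)
ρ-cycle length = 12 (tail of 1 descent step not counted)

12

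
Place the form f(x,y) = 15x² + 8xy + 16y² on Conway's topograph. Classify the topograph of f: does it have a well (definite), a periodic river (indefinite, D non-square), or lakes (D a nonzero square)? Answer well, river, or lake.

D = b²−4ac = 8² − 4·15·16 = -896
D < 0 ⇒ definite ⇒ every region one sign ⇒ single well

well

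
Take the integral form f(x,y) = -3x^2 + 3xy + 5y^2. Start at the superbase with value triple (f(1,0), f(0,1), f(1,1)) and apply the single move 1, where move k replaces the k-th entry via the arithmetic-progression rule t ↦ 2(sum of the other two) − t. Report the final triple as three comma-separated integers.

start (-3,5,5) = (f(1,0),f(0,1),f(1,1))
replace slot 1: 2·(5+5) − (-3) = 23 → (23,5,5)

23,5,5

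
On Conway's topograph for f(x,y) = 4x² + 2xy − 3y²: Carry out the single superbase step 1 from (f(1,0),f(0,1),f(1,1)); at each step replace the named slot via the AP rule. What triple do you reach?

start (4,-3,3) = (f(1,0),f(0,1),f(1,1))
replace slot 1: 2·((-3)+3) − 4 = -4 → (-4,-3,3)

-4,-3,3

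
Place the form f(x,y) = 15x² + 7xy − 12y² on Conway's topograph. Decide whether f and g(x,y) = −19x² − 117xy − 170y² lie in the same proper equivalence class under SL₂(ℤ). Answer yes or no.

D₁ = 769, D₂ = 769
river cycle of f (length 70): (-12, 17, 10), (10, 23, -6), (-6, 25, 6), (6, 23, -10), (-10, 17, 12), (12, 7, -15), (-15, 23, 4), (4, 25, -9), (-9, 11, 18), (18, 25, -2), … (60 more)
river cycle of g (length 70): (10, 23, -6), (-6, 25, 6), (6, 23, -10), (-10, 17, 12), (12, 7, -15), (-15, 23, 4), (4, 25, -9), (-9, 11, 18), (18, 25, -2), (-2, 27, 5), … (60 more)
cycles coincide ⇒ equivalent

yes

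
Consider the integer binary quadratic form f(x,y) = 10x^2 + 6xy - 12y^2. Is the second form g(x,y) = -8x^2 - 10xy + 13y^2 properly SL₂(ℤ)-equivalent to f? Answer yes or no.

D₁ = 516, D₂ = 516
river cycle of f (length 10): (-12, 18, 4), (4, 22, -2), (-2, 22, 4), (4, 18, -12), (-12, 6, 10), (10, 14, -8), (-8, 18, 6), (6, 18, -8), (-8, 14, 10), (10, 6, -12)
river cycle of g (length 10): (13, 10, -8), (-8, 22, 1), (1, 22, -8), (-8, 10, 13), (13, 16, -5), (-5, 14, 16), (16, 18, -3), (-3, 18, 16), (16, 14, -5), (-5, 16, 13)
cycles differ ⇒ inequivalent

no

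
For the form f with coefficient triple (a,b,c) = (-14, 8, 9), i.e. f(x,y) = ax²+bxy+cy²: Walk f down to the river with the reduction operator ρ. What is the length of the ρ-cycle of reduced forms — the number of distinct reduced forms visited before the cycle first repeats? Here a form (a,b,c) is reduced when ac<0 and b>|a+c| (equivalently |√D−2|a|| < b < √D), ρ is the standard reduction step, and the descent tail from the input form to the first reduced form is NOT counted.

D = 568, ⌊√D⌋ = 23
river: ρ → (9,10,-13)
river: ρ → (-13,16,6)
river: ρ → (6,20,-7)
river: ρ → (-7,22,3)
river: ρ → (3,20,-14)
river: ρ → (-14,8,9)
ρ-cycle length = 6 (tail of 0 descent steps not counted)

6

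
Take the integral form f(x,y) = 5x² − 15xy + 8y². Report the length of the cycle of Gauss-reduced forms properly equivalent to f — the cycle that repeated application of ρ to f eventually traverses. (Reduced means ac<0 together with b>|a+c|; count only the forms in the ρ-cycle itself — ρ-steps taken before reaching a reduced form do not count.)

D = 65, ⌊√D⌋ = 8
descent: ρ → (8,-1,-2)
descent: ρ → (-2,5,5)  [lands on river]
river: ρ → (5,5,-2)
river: ρ → (-2,7,2)
river: ρ → (2,5,-5)
river: ρ → (-5,5,2)
river: ρ → (2,7,-2)
ρ-cycle length = 6 (tail of 2 descent steps not counted)

6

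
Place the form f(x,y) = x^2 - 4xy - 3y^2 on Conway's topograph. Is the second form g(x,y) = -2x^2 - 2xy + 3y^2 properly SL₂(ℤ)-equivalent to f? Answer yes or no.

D₁ = 28, D₂ = 28
river cycle of f (length 4): (-3, 4, 1), (1, 4, -3), (-3, 2, 2), (2, 2, -3)
river cycle of g (length 4): (3, 2, -2), (-2, 2, 3), (3, 4, -1), (-1, 4, 3)
cycles differ ⇒ inequivalent

no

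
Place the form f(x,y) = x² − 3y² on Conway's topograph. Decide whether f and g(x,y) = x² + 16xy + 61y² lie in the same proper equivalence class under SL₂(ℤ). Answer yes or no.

D₁ = 12, D₂ = 12
river cycle of f (length 2): (1, 2, -2), (-2, 2, 1)
river cycle of g (length 2): (1, 2, -2), (-2, 2, 1)
cycles coincide ⇒ equivalent

yes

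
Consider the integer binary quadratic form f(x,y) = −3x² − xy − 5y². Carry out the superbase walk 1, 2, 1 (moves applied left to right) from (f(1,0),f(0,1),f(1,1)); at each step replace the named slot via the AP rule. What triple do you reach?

start (-3,-5,-9) = (f(1,0),f(0,1),f(1,1))
replace slot 1: 2·((-5)+(-9)) − (-3) = -25 → (-25,-5,-9)
replace slot 2: 2·((-25)+(-9)) − (-5) = -63 → (-25,-63,-9)
replace slot 1: 2·((-63)+(-9)) − (-25) = -119 → (-119,-63,-9)

-119,-63,-9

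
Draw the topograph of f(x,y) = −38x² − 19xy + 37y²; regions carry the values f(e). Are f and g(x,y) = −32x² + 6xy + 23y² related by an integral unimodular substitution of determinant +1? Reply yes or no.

D₁ = 5985, D₂ = 2980
discriminants differ ⇒ not SL₂(ℤ)-equivalent

no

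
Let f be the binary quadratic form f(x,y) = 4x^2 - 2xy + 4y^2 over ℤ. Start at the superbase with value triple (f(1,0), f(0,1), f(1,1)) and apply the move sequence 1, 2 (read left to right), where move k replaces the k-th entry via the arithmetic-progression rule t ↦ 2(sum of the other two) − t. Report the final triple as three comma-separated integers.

start (4,4,6) = (f(1,0),f(0,1),f(1,1))
replace slot 1: 2·(4+6) − 4 = 16 → (16,4,6)
replace slot 2: 2·(16+6) − 4 = 40 → (16,40,6)

16,40,6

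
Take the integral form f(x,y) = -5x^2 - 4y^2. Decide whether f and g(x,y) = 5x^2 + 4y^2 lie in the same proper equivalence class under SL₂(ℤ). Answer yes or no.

D₁ = -80, D₂ = -80
f is negative-definite; reduce −f:
−f: flip: (5,0,4)→(4,0,5)
−f: reduced (well bottom): (4,0,5) with a≤c, −a<b≤a
flip sign back: reduced form of f is (-4,0,-5)
g: flip: (5,0,4)→(4,0,5)
g: reduced (well bottom): (4,0,5) with a≤c, −a<b≤a
reduced forms (-4, 0, -5) vs (4, 0, 5) ⇒ inequivalent

no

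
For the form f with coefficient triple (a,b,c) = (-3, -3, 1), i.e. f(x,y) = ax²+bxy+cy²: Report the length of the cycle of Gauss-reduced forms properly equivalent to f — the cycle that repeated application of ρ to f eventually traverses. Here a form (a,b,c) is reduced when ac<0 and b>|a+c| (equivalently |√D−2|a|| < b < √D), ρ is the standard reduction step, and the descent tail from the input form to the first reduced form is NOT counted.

D = 21, ⌊√D⌋ = 4
descent: ρ → (1,3,-3)  [lands on river]
river: ρ → (-3,3,1)
ρ-cycle length = 2 (tail of 1 descent step not counted)

2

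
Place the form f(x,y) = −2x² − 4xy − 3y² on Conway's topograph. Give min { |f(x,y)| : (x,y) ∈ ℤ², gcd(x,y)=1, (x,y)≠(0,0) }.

translate: b→0 (≡4 mod 4), so (2,4,3)→(2,0,1)
flip: (2,0,1)→(1,0,2)
reduced (well bottom): (1,0,2) with a≤c, −a<b≤a
well minimum |f| = |-1| = 1 (negative-definite)

1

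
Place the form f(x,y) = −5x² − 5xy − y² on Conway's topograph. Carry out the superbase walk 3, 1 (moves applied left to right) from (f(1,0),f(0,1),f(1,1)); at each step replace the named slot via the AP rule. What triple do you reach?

start (-5,-1,-11) = (f(1,0),f(0,1),f(1,1))
replace slot 3: 2·((-5)+(-1)) − (-11) = -1 → (-5,-1,-1)
replace slot 1: 2·((-1)+(-1)) − (-5) = 1 → (1,-1,-1)

1,-1,-1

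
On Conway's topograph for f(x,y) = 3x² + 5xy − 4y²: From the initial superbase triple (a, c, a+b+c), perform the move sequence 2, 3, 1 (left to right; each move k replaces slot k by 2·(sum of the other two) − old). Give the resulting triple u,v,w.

start (3,-4,4) = (f(1,0),f(0,1),f(1,1))
replace slot 2: 2·(3+4) − (-4) = 18 → (3,18,4)
replace slot 3: 2·(3+18) − 4 = 38 → (3,18,38)
replace slot 1: 2·(18+38) − 3 = 109 → (109,18,38)

109,18,38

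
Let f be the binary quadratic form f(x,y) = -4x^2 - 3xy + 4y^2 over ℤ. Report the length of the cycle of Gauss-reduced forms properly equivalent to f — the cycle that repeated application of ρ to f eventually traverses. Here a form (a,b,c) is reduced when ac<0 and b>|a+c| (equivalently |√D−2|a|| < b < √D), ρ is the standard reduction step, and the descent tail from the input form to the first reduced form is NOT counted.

D = 73, ⌊√D⌋ = 8
descent: ρ → (4,3,-4)  [lands on river]
river: ρ → (-4,5,3)
river: ρ → (3,7,-2)
river: ρ → (-2,5,6)
river: ρ → (6,7,-1)
river: ρ → (-1,7,6)
river: ρ → (6,5,-2)
river: ρ → (-2,7,3)
river: ρ → (3,5,-4)
river: ρ → (-4,3,4)
river: ρ → (4,5,-3)
river: ρ → (-3,7,2)
river: ρ → (2,5,-6)
river: ρ → (-6,7,1)
river: ρ → (1,7,-6)
river: ρ → (-6,5,2)
river: ρ → (2,7,-3)
river: ρ → (-3,5,4)
ρ-cycle length = 18 (tail of 1 descent step not counted)

18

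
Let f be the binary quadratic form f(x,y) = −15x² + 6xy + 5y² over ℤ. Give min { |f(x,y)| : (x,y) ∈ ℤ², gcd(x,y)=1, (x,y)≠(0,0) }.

descent: ρ → (5,14,-7)  [lands on river]
river: ρ → (-7,14,5)
river: ρ → (5,16,-4)
river: ρ → (-4,16,5)
closes: descent 1, river 4
min |a| on river = 4

4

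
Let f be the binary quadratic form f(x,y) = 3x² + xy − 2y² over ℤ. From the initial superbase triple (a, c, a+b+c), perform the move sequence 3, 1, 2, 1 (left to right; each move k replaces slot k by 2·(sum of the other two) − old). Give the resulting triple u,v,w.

start (3,-2,2) = (f(1,0),f(0,1),f(1,1))
replace slot 3: 2·(3+(-2)) − 2 = 0 → (3,-2,0)
replace slot 1: 2·((-2)+0) − 3 = -7 → (-7,-2,0)
replace slot 2: 2·((-7)+0) − (-2) = -12 → (-7,-12,0)
replace slot 1: 2·((-12)+0) − (-7) = -17 → (-17,-12,0)

-17,-12,0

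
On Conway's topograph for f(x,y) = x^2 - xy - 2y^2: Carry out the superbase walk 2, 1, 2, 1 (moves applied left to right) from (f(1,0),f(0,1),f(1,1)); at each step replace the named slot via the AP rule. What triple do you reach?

start (1,-2,-2) = (f(1,0),f(0,1),f(1,1))
replace slot 2: 2·(1+(-2)) − (-2) = 0 → (1,0,-2)
replace slot 1: 2·(0+(-2)) − 1 = -5 → (-5,0,-2)
replace slot 2: 2·((-5)+(-2)) − 0 = -14 → (-5,-14,-2)
replace slot 1: 2·((-14)+(-2)) − (-5) = -27 → (-27,-14,-2)

-27,-14,-2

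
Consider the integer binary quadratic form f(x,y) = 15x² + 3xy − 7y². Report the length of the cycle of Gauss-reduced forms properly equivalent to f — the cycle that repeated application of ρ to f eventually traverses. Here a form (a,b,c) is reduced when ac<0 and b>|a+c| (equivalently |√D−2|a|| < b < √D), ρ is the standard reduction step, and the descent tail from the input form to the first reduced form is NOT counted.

D = 429, ⌊√D⌋ = 20
descent: ρ → (-7,11,11)  [lands on river]
river: ρ → (11,11,-7)
river: ρ → (-7,17,5)
river: ρ → (5,13,-13)
river: ρ → (-13,13,5)
river: ρ → (5,17,-7)
ρ-cycle length = 6 (tail of 1 descent step not counted)

6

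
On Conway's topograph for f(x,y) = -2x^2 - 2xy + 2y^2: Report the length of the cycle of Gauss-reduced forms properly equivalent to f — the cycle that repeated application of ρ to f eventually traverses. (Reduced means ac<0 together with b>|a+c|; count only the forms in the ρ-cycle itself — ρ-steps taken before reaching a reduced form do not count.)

D = 20, ⌊√D⌋ = 4
descent: ρ → (2,2,-2)  [lands on river]
river: ρ → (-2,2,2)
ρ-cycle length = 2 (tail of 1 descent step not counted)

2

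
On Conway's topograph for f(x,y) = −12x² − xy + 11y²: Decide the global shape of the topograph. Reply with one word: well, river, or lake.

D = b²−4ac = (-1)² − 4·(-12)·11 = 529
D = 23² is a perfect square ⇒ form factors over ℤ ⇒ lakes

lake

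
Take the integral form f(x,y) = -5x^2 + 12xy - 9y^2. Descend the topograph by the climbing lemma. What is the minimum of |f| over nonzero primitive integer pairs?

translate: b→-2 (≡-12 mod 10), so (5,-12,9)→(5,-2,2)
flip: (5,-2,2)→(2,2,5)
reduced (well bottom): (2,2,5) with a≤c, −a<b≤a
well minimum |f| = |-2| = 2 (negative-definite)

2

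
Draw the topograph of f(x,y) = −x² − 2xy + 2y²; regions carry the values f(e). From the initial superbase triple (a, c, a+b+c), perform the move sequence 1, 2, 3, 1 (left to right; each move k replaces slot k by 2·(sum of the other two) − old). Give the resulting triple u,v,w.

start (-1,2,-1) = (f(1,0),f(0,1),f(1,1))
replace slot 1: 2·(2+(-1)) − (-1) = 3 → (3,2,-1)
replace slot 2: 2·(3+(-1)) − 2 = 2 → (3,2,-1)
replace slot 3: 2·(3+2) − (-1) = 11 → (3,2,11)
replace slot 1: 2·(2+11) − 3 = 23 → (23,2,11)

23,2,11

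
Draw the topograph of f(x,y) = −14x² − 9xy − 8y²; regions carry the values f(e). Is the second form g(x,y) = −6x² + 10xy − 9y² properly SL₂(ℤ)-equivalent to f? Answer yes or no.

D₁ = -367, D₂ = -116
discriminants differ ⇒ not SL₂(ℤ)-equivalent

no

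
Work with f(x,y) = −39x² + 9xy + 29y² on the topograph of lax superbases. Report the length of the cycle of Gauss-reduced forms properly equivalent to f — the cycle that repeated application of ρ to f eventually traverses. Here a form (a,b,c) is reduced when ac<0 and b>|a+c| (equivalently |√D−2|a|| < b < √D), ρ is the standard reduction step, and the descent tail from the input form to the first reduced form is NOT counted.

D = 4605, ⌊√D⌋ = 67
descent: ρ → (29,49,-19)  [lands on river]
river: ρ → (-19,65,5)
river: ρ → (5,65,-19)
river: ρ → (-19,49,29)
river: ρ → (29,67,-1)
river: ρ → (-1,67,29)
ρ-cycle length = 6 (tail of 1 descent step not counted)

6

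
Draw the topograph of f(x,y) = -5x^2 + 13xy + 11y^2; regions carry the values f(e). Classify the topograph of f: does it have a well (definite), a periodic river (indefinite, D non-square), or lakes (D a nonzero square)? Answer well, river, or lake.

D = b²−4ac = 13² − 4·(-5)·11 = 389
D > 0 non-square ⇒ indefinite ⇒ periodic river

river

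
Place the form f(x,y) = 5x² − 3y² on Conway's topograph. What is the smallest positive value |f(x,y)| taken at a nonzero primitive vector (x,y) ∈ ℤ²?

descent: ρ → (-3,6,2)  [lands on river]
river: ρ → (2,6,-3)
closes: descent 1, river 2
min |a| on river = 2

2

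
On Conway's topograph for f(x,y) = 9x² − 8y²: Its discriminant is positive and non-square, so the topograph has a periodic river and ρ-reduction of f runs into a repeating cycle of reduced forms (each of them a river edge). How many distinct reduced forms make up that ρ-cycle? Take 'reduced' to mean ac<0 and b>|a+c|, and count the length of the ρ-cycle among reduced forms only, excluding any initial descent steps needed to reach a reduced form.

D = 288, ⌊√D⌋ = 16
descent: ρ → (-8,16,1)  [lands on river]
river: ρ → (1,16,-8)
ρ-cycle length = 2 (tail of 1 descent step not counted)

2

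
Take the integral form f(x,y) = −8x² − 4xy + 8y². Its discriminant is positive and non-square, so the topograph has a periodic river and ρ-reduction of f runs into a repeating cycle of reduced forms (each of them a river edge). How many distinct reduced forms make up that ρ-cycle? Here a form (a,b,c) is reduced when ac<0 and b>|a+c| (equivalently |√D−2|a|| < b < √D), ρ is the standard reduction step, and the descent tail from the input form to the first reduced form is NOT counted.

D = 272, ⌊√D⌋ = 16
descent: ρ → (8,4,-8)  [lands on river]
river: ρ → (-8,12,4)
river: ρ → (4,12,-8)
river: ρ → (-8,4,8)
river: ρ → (8,12,-4)
river: ρ → (-4,12,8)
ρ-cycle length = 6 (tail of 1 descent step not counted)

6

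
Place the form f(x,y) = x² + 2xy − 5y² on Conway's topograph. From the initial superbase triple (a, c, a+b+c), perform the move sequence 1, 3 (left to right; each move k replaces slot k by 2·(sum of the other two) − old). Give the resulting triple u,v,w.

start (1,-5,-2) = (f(1,0),f(0,1),f(1,1))
replace slot 1: 2·((-5)+(-2)) − 1 = -15 → (-15,-5,-2)
replace slot 3: 2·((-15)+(-5)) − (-2) = -38 → (-15,-5,-38)

-15,-5,-38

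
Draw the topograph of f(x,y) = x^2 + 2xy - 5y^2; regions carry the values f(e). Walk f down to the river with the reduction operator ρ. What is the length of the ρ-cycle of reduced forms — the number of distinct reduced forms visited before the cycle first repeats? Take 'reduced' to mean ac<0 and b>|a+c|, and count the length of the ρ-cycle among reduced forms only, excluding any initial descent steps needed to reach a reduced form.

D = 24, ⌊√D⌋ = 4
descent: ρ → (-5,-2,1)
descent: ρ → (1,4,-2)  [lands on river]
river: ρ → (-2,4,1)
ρ-cycle length = 2 (tail of 2 descent steps not counted)

2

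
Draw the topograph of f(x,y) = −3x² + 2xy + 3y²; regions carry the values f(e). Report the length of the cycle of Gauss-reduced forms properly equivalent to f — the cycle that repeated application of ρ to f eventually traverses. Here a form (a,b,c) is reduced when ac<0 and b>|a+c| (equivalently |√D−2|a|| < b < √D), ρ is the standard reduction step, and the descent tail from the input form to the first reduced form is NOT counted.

D = 40, ⌊√D⌋ = 6
river: ρ → (3,4,-2)
river: ρ → (-2,4,3)
river: ρ → (3,2,-3)
river: ρ → (-3,4,2)
river: ρ → (2,4,-3)
river: ρ → (-3,2,3)
ρ-cycle length = 6 (tail of 0 descent steps not counted)

6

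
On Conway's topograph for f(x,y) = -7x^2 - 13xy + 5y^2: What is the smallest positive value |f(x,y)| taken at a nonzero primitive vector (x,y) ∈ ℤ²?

descent: ρ → (5,13,-7)  [lands on river]
river: ρ → (-7,15,3)
river: ρ → (3,15,-7)
river: ρ → (-7,13,5)
river: ρ → (5,17,-1)
river: ρ → (-1,17,5)
closes: descent 1, river 6
min |a| on river = 1

1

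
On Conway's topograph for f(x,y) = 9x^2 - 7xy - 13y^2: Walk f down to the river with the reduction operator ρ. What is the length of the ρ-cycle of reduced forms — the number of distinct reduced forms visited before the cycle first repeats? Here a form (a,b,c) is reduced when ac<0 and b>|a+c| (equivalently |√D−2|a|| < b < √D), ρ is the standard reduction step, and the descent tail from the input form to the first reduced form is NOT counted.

D = 517, ⌊√D⌋ = 22
descent: ρ → (-13,7,9)  [lands on river]
river: ρ → (9,11,-11)
river: ρ → (-11,11,9)
river: ρ → (9,7,-13)
river: ρ → (-13,19,3)
river: ρ → (3,17,-19)
river: ρ → (-19,21,1)
river: ρ → (1,21,-19)
river: ρ → (-19,17,3)
river: ρ → (3,19,-13)
ρ-cycle length = 10 (tail of 1 descent step not counted)

10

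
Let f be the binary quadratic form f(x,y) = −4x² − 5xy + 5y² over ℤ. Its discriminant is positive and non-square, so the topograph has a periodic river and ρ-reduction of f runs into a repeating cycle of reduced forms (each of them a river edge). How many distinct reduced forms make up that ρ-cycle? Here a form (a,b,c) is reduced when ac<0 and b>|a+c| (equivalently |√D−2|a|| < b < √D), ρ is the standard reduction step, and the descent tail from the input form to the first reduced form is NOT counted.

D = 105, ⌊√D⌋ = 10
descent: ρ → (5,5,-4)  [lands on river]
river: ρ → (-4,3,6)
river: ρ → (6,9,-1)
river: ρ → (-1,9,6)
river: ρ → (6,3,-4)
river: ρ → (-4,5,5)
ρ-cycle length = 6 (tail of 1 descent step not counted)

6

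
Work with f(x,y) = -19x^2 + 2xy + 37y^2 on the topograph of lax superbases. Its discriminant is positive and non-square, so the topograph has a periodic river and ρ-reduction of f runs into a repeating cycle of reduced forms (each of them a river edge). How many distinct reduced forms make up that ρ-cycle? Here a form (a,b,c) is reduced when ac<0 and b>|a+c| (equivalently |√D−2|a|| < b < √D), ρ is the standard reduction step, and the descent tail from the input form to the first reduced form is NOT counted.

D = 2816, ⌊√D⌋ = 53
descent: ρ → (37,-2,-19)
descent: ρ → (-19,40,16)  [lands on river]
river: ρ → (16,24,-35)
river: ρ → (-35,46,5)
river: ρ → (5,44,-44)
river: ρ → (-44,44,5)
river: ρ → (5,46,-35)
river: ρ → (-35,24,16)
river: ρ → (16,40,-19)
river: ρ → (-19,36,20)
river: ρ → (20,44,-11)
river: ρ → (-11,44,20)
river: ρ → (20,36,-19)
ρ-cycle length = 12 (tail of 2 descent steps not counted)

12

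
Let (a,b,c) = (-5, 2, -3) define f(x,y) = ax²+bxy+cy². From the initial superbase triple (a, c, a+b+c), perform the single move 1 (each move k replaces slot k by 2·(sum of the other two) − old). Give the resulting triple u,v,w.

start (-5,-3,-6) = (f(1,0),f(0,1),f(1,1))
replace slot 1: 2·((-3)+(-6)) − (-5) = -13 → (-13,-3,-6)

-13,-3,-6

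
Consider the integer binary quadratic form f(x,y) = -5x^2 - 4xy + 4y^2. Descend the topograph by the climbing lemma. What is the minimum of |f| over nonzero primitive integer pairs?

descent: ρ → (4,4,-5)  [lands on river]
river: ρ → (-5,6,3)
river: ρ → (3,6,-5)
river: ρ → (-5,4,4)
closes: descent 1, river 4
min |a| on river = 3

3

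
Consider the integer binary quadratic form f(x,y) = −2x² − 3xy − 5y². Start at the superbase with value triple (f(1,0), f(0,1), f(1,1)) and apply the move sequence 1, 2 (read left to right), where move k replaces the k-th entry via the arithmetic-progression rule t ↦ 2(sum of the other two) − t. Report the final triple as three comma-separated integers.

start (-2,-5,-10) = (f(1,0),f(0,1),f(1,1))
replace slot 1: 2·((-5)+(-10)) − (-2) = -28 → (-28,-5,-10)
replace slot 2: 2·((-28)+(-10)) − (-5) = -71 → (-28,-71,-10)

-28,-71,-10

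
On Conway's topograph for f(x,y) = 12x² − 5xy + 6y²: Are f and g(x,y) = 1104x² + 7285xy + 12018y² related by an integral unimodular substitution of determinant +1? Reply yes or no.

D₁ = -263, D₂ = -263
f: flip: (12,-5,6)→(6,5,12)
f: reduced (well bottom): (6,5,12) with a≤c, −a<b≤a
g: translate: b→661 (≡7285 mod 2208), so (1104,7285,12018)→(1104,661,99)
g: flip: (1104,661,99)→(99,-661,1104)
g: translate: b→-67 (≡-661 mod 198), so (99,-661,1104)→(99,-67,12)
g: flip: (99,-67,12)→(12,67,99)
g: translate: b→-5 (≡67 mod 24), so (12,67,99)→(12,-5,6)
g: flip: (12,-5,6)→(6,5,12)
g: reduced (well bottom): (6,5,12) with a≤c, −a<b≤a
reduced forms (6, 5, 12) vs (6, 5, 12) ⇒ equivalent

yes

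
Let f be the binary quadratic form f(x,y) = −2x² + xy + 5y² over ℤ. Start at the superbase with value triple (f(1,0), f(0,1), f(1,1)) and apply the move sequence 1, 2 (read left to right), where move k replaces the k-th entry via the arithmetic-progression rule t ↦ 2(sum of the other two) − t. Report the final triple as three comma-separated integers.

start (-2,5,4) = (f(1,0),f(0,1),f(1,1))
replace slot 1: 2·(5+4) − (-2) = 20 → (20,5,4)
replace slot 2: 2·(20+4) − 5 = 43 → (20,43,4)

20,43,4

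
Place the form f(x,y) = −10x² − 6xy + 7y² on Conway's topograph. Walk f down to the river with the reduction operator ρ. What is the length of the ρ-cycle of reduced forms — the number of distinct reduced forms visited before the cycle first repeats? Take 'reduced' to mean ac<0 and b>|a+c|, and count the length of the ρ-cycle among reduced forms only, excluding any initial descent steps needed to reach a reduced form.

D = 316, ⌊√D⌋ = 17
descent: ρ → (7,6,-10)  [lands on river]
river: ρ → (-10,14,3)
river: ρ → (3,16,-5)
river: ρ → (-5,14,6)
river: ρ → (6,10,-9)
river: ρ → (-9,8,7)
ρ-cycle length = 6 (tail of 1 descent step not counted)

6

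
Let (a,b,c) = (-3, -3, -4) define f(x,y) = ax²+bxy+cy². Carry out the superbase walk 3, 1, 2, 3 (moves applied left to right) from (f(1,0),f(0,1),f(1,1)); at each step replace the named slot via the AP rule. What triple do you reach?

start (-3,-4,-10) = (f(1,0),f(0,1),f(1,1))
replace slot 3: 2·((-3)+(-4)) − (-10) = -4 → (-3,-4,-4)
replace slot 1: 2·((-4)+(-4)) − (-3) = -13 → (-13,-4,-4)
replace slot 2: 2·((-13)+(-4)) − (-4) = -30 → (-13,-30,-4)
replace slot 3: 2·((-13)+(-30)) − (-4) = -82 → (-13,-30,-82)

-13,-30,-82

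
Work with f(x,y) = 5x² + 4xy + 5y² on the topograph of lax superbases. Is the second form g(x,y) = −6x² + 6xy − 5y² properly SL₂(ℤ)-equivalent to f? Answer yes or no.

D₁ = -84, D₂ = -84
f: reduced (well bottom): (5,4,5) with a≤c, −a<b≤a
g is negative-definite; reduce −g:
−g: translate: b→6 (≡-6 mod 12), so (6,-6,5)→(6,6,5)
−g: flip: (6,6,5)→(5,-6,6)
−g: translate: b→4 (≡-6 mod 10), so (5,-6,6)→(5,4,5)
−g: reduced (well bottom): (5,4,5) with a≤c, −a<b≤a
flip sign back: reduced form of g is (-5,-4,-5)
reduced forms (5, 4, 5) vs (-5, -4, -5) ⇒ inequivalent

no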